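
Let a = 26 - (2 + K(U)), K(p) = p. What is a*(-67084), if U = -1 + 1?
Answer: -1610016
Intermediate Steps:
U = 0
a = 24 (a = 26 - (2 + 0) = 26 - 1*2 = 26 - 2 = 24)
a*(-67084) = 24*(-67084) = -1610016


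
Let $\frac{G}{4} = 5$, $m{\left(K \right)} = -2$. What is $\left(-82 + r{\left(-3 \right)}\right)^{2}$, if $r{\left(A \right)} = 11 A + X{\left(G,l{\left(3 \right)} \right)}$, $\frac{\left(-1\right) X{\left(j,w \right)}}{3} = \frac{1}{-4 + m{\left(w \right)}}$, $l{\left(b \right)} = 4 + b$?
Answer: $\frac{52441}{4} \approx 13110.0$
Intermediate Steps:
$G = 20$ ($G = 4 \cdot 5 = 20$)
$X{\left(j,w \right)} = \frac{1}{2}$ ($X{\left(j,w \right)} = - \frac{3}{-4 - 2} = - \frac{3}{-6} = \left(-3\right) \left(- \frac{1}{6}\right) = \frac{1}{2}$)
$r{\left(A \right)} = \frac{1}{2} + 11 A$ ($r{\left(A \right)} = 11 A + \frac{1}{2} = \frac{1}{2} + 11 A$)
$\left(-82 + r{\left(-3 \right)}\right)^{2} = \left(-82 + \left(\frac{1}{2} + 11 \left(-3\right)\right)\right)^{2} = \left(-82 + \left(\frac{1}{2} - 33\right)\right)^{2} = \left(-82 - \frac{65}{2}\right)^{2} = \left(- \frac{229}{2}\right)^{2} = \frac{52441}{4}$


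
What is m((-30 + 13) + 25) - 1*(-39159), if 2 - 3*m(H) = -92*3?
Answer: 117755/3 ≈ 39252.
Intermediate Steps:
m(H) = 278/3 (m(H) = ⅔ - (-92)*3/3 = ⅔ - ⅓*(-276) = ⅔ + 92 = 278/3)
m((-30 + 13) + 25) - 1*(-39159) = 278/3 - 1*(-39159) = 278/3 + 39159 = 117755/3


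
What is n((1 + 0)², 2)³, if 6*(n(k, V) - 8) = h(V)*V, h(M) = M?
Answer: 17576/27 ≈ 650.96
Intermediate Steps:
n(k, V) = 8 + V²/6 (n(k, V) = 8 + (V*V)/6 = 8 + V²/6)
n((1 + 0)², 2)³ = (8 + (⅙)*2²)³ = (8 + (⅙)*4)³ = (8 + ⅔)³ = (26/3)³ = 17576/27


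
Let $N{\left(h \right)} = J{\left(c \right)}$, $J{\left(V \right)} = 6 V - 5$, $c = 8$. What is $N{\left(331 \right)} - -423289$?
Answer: $423332$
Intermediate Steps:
$J{\left(V \right)} = -5 + 6 V$
$N{\left(h \right)} = 43$ ($N{\left(h \right)} = -5 + 6 \cdot 8 = -5 + 48 = 43$)
$N{\left(331 \right)} - -423289 = 43 - -423289 = 43 + 423289 = 423332$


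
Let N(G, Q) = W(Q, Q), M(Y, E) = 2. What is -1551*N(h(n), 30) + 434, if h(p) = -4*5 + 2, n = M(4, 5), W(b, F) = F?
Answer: -46096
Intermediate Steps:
n = 2
h(p) = -18 (h(p) = -20 + 2 = -18)
N(G, Q) = Q
-1551*N(h(n), 30) + 434 = -1551*30 + 434 = -46530 + 434 = -46096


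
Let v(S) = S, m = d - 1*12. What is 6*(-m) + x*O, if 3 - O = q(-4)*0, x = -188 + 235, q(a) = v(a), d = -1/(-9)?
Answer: 637/3 ≈ 212.33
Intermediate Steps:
d = ⅑ (d = -1*(-⅑) = ⅑ ≈ 0.11111)
m = -107/9 (m = ⅑ - 1*12 = ⅑ - 12 = -107/9 ≈ -11.889)
q(a) = a
x = 47
O = 3 (O = 3 - (-4)*0 = 3 - 1*0 = 3 + 0 = 3)
6*(-m) + x*O = 6*(-1*(-107/9)) + 47*3 = 6*(107/9) + 141 = 214/3 + 141 = 637/3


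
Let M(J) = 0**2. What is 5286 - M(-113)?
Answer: 5286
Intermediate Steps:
M(J) = 0
5286 - M(-113) = 5286 - 1*0 = 5286 + 0 = 5286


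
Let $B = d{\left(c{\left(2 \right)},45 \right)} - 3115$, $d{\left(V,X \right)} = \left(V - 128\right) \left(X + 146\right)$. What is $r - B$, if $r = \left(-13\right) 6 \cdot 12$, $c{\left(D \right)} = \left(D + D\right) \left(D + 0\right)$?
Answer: $25099$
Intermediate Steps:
$c{\left(D \right)} = 2 D^{2}$ ($c{\left(D \right)} = 2 D D = 2 D^{2}$)
$r = -936$ ($r = \left(-78\right) 12 = -936$)
$d{\left(V,X \right)} = \left(-128 + V\right) \left(146 + X\right)$
$B = -26035$ ($B = \left(-18688 - 5760 + 146 \cdot 2 \cdot 2^{2} + 2 \cdot 2^{2} \cdot 45\right) - 3115 = \left(-18688 - 5760 + 146 \cdot 2 \cdot 4 + 2 \cdot 4 \cdot 45\right) - 3115 = \left(-18688 - 5760 + 146 \cdot 8 + 8 \cdot 45\right) - 3115 = \left(-18688 - 5760 + 1168 + 360\right) - 3115 = -22920 - 3115 = -26035$)
$r - B = -936 - -26035 = -936 + 26035 = 25099$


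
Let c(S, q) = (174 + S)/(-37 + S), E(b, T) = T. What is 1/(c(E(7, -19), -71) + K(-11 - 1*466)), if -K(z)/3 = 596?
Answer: -56/100283 ≈ -0.00055842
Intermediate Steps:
c(S, q) = (174 + S)/(-37 + S)
K(z) = -1788 (K(z) = -3*596 = -1788)
1/(c(E(7, -19), -71) + K(-11 - 1*466)) = 1/((174 - 19)/(-37 - 19) - 1788) = 1/(155/(-56) - 1788) = 1/(-1/56*155 - 1788) = 1/(-155/56 - 1788) = 1/(-100283/56) = -56/100283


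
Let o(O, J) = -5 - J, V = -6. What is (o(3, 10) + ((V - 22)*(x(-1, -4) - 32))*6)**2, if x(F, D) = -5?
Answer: 38452401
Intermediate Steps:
(o(3, 10) + ((V - 22)*(x(-1, -4) - 32))*6)**2 = ((-5 - 1*10) + ((-6 - 22)*(-5 - 32))*6)**2 = ((-5 - 10) - 28*(-37)*6)**2 = (-15 + 1036*6)**2 = (-15 + 6216)**2 = 6201**2 = 38452401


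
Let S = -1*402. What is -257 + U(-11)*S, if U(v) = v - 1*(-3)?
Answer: 2959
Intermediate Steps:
S = -402
U(v) = 3 + v (U(v) = v + 3 = 3 + v)
-257 + U(-11)*S = -257 + (3 - 11)*(-402) = -257 - 8*(-402) = -257 + 3216 = 2959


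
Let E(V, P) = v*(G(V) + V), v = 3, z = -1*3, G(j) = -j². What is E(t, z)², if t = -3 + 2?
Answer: 36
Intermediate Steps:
z = -3
t = -1
E(V, P) = -3*V² + 3*V (E(V, P) = 3*(-V² + V) = 3*(V - V²) = -3*V² + 3*V)
E(t, z)² = (3*(-1)*(1 - 1*(-1)))² = (3*(-1)*(1 + 1))² = (3*(-1)*2)² = (-6)² = 36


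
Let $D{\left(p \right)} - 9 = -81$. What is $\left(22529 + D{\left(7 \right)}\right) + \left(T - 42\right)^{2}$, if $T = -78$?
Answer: $36857$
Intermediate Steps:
$D{\left(p \right)} = -72$ ($D{\left(p \right)} = 9 - 81 = -72$)
$\left(22529 + D{\left(7 \right)}\right) + \left(T - 42\right)^{2} = \left(22529 - 72\right) + \left(-78 - 42\right)^{2} = 22457 + \left(-120\right)^{2} = 22457 + 14400 = 36857$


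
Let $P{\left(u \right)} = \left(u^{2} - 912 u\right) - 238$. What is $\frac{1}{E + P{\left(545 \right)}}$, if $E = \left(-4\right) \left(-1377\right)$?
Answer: $- \frac{1}{194745} \approx -5.1349 \cdot 10^{-6}$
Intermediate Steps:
$P{\left(u \right)} = -238 + u^{2} - 912 u$
$E = 5508$
$\frac{1}{E + P{\left(545 \right)}} = \frac{1}{5508 - \left(497278 - 297025\right)} = \frac{1}{5508 - 200253} = \frac{1}{-194745} = - \frac{1}{194745}$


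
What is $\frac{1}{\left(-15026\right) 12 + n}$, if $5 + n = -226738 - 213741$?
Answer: $- \frac{1}{620796} \approx -1.6108 \cdot 10^{-6}$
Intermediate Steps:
$n = -440484$ ($n = -5 - 440479 = -440484$)
$\frac{1}{\left(-15026\right) 12 + n} = \frac{1}{\left(-15026\right) 12 - 440484} = \frac{1}{-180312 - 440484} = \frac{1}{-620796} = - \frac{1}{620796}$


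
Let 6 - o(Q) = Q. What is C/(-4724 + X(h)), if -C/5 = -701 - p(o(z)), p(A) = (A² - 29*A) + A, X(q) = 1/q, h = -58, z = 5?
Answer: -195460/273993 ≈ -0.71338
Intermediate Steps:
o(Q) = 6 - Q
p(A) = A² - 28*A
C = 3370 (C = -5*(-701 - (6 - 1*5)*(-28 + (6 - 1*5))) = -5*(-701 - (6 - 5)*(-28 + (6 - 5))) = -5*(-701 - (-28 + 1)) = -5*(-701 - (-27)) = -5*(-701 - 1*(-27)) = -5*(-701 + 27) = -5*(-674) = 3370)
C/(-4724 + X(h)) = 3370/(-4724 + 1/(-58)) = 3370/(-4724 - 1/58) = 3370/(-273993/58) = 3370*(-58/273993) = -195460/273993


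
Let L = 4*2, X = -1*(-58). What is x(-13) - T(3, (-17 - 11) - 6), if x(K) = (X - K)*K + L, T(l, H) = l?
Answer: -918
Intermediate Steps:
X = 58
L = 8
x(K) = 8 + K*(58 - K) (x(K) = (58 - K)*K + 8 = K*(58 - K) + 8 = 8 + K*(58 - K))
x(-13) - T(3, (-17 - 11) - 6) = (8 - 1*(-13)² + 58*(-13)) - 1*3 = (8 - 1*169 - 754) - 3 = (8 - 169 - 754) - 3 = -915 - 3 = -918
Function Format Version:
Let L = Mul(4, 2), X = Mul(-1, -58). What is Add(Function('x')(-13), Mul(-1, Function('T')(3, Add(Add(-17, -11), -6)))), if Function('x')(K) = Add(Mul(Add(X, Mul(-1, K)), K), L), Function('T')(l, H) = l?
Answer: -918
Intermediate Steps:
X = 58
L = 8
Function('x')(K) = Add(8, Mul(K, Add(58, Mul(-1, K)))) (Function('x')(K) = Add(Mul(Add(58, Mul(-1, K)), K), 8) = Add(Mul(K, Add(58, Mul(-1, K))), 8) = Add(8, Mul(K, Add(58, Mul(-1, K)))))
Add(Function('x')(-13), Mul(-1, Function('T')(3, Add(Add(-17, -11), -6)))) = Add(Add(8, Mul(-1, Pow(-13, 2)), Mul(58, -13)), Mul(-1, 3)) = Add(Add(8, Mul(-1, 169), -754), -3) = Add(Add(8, -169, -754), -3) = Add(-915, -3) = -918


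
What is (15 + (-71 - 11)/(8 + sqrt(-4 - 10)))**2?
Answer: (570*sqrt(14) + 853*I)/(-25*I + 8*sqrt(14)) ≈ 27.952 + 51.842*I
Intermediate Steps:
(15 + (-71 - 11)/(8 + sqrt(-4 - 10)))**2 = (15 - 82/(8 + sqrt(-14)))**2 = (15 - 82/(8 + I*sqrt(14)))**2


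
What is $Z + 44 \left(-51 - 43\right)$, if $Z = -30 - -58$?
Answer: $-4108$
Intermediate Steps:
$Z = 28$ ($Z = -30 + 58 = 28$)
$Z + 44 \left(-51 - 43\right) = 28 + 44 \left(-51 - 43\right) = 28 + 44 \left(-94\right) = 28 - 4136 = -4108$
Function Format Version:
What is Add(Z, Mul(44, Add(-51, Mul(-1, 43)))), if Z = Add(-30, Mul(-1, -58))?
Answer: -4108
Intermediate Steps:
Z = 28 (Z = Add(-30, 58) = 28)
Add(Z, Mul(44, Add(-51, Mul(-1, 43)))) = Add(28, Mul(44, Add(-51, Mul(-1, 43)))) = Add(28, Mul(44, Add(-51, -43))) = Add(28, Mul(44, -94)) = Add(28, -4136) = -4108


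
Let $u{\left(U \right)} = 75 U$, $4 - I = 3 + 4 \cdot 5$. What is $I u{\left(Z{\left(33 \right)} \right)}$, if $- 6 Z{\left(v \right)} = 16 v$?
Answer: $125400$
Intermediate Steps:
$Z{\left(v \right)} = - \frac{8 v}{3}$ ($Z{\left(v \right)} = - \frac{16 v}{6} = - \frac{8 v}{3}$)
$I = -19$ ($I = 4 - \left(3 + 4 \cdot 5\right) = 4 - \left(3 + 20\right) = 4 - 23 = -19$)
$I u{\left(Z{\left(33 \right)} \right)} = - 19 \cdot 75 \left(\left(- \frac{8}{3}\right) 33\right) = - 19 \cdot 75 \left(-88\right) = \left(-19\right) \left(-6600\right) = 125400$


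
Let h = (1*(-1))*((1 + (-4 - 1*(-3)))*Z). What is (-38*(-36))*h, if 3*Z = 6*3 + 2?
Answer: 0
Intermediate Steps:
Z = 20/3 (Z = (6*3 + 2)/3 = (18 + 2)/3 = (⅓)*20 = 20/3 ≈ 6.6667)
h = 0 (h = (1*(-1))*((1 + (-4 - 1*(-3)))*(20/3)) = -(1 + (-4 + 3))*20/3 = -(1 - 1)*20/3 = -0*20/3 = -1*0 = 0)
(-38*(-36))*h = -38*(-36)*0 = 1368*0 = 0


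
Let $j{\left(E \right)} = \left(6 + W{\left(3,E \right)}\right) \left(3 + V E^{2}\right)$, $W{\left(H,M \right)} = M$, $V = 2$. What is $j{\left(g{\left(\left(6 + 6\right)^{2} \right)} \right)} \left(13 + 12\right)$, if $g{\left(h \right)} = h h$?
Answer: $445934018477250$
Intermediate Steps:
$g{\left(h \right)} = h^{2}$
$j{\left(E \right)} = \left(3 + 2 E^{2}\right) \left(6 + E\right)$ ($j{\left(E \right)} = \left(6 + E\right) \left(3 + 2 E^{2}\right) = \left(3 + 2 E^{2}\right) \left(6 + E\right)$)
$j{\left(g{\left(\left(6 + 6\right)^{2} \right)} \right)} \left(13 + 12\right) = \left(18 + 2 \left(\left(\left(6 + 6\right)^{2}\right)^{2}\right)^{3} + 3 \left(\left(6 + 6\right)^{2}\right)^{2} + 12 \left(\left(\left(6 + 6\right)^{2}\right)^{2}\right)^{2}\right) \left(13 + 12\right) = \left(18 + 2 \left(\left(12^{2}\right)^{2}\right)^{3} + 3 \left(12^{2}\right)^{2} + 12 \left(\left(12^{2}\right)^{2}\right)^{2}\right) 25 = \left(18 + 2 \left(144^{2}\right)^{3} + 3 \cdot 144^{2} + 12 \left(144^{2}\right)^{2}\right) 25 = \left(18 + 2 \cdot 20736^{3} + 3 \cdot 20736 + 12 \cdot 20736^{2}\right) 25 = \left(18 + 2 \cdot 8916100448256 + 62208 + 12 \cdot 429981696\right) 25 = \left(18 + 17832200896512 + 62208 + 5159780352\right) 25 = 17837360739090 \cdot 25 = 445934018477250$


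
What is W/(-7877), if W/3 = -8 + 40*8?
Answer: -936/7877 ≈ -0.11883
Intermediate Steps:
W = 936 (W = 3*(-8 + 40*8) = 3*(-8 + 320) = 3*312 = 936)
W/(-7877) = 936/(-7877) = 936*(-1/7877) = -936/7877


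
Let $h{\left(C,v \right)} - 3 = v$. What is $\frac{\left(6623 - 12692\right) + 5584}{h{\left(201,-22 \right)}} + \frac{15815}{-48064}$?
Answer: $\frac{23010555}{913216} \approx 25.197$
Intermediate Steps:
$h{\left(C,v \right)} = 3 + v$
$\frac{\left(6623 - 12692\right) + 5584}{h{\left(201,-22 \right)}} + \frac{15815}{-48064} = \frac{\left(6623 - 12692\right) + 5584}{3 - 22} + \frac{15815}{-48064} = \frac{-6069 + 5584}{-19} + 15815 \left(- \frac{1}{48064}\right) = \left(-485\right) \left(- \frac{1}{19}\right) - \frac{15815}{48064} = \frac{485}{19} - \frac{15815}{48064} = \frac{23010555}{913216}$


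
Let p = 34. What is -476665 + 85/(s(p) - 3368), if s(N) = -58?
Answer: -1633054375/3426 ≈ -4.7667e+5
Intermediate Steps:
-476665 + 85/(s(p) - 3368) = -476665 + 85/(-58 - 3368) = -476665 + 85/(-3426) = -476665 + 85*(-1/3426) = -476665 - 85/3426 = -1633054375/3426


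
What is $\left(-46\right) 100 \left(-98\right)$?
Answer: $450800$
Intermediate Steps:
$\left(-46\right) 100 \left(-98\right) = \left(-4600\right) \left(-98\right) = 450800$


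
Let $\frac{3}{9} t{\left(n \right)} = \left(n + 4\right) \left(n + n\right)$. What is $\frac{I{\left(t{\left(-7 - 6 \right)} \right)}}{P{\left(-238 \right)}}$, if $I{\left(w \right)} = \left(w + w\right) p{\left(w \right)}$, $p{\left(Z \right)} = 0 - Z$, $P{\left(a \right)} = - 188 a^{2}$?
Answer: $\frac{123201}{1331134} \approx 0.092553$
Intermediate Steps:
$t{\left(n \right)} = 6 n \left(4 + n\right)$ ($t{\left(n \right)} = 3 \left(n + 4\right) \left(n + n\right) = 3 \left(4 + n\right) 2 n = 3 \cdot 2 n \left(4 + n\right) = 6 n \left(4 + n\right)$)
$p{\left(Z \right)} = - Z$
$I{\left(w \right)} = - 2 w^{2}$ ($I{\left(w \right)} = \left(w + w\right) \left(- w\right) = 2 w \left(- w\right) = - 2 w^{2}$)
$\frac{I{\left(t{\left(-7 - 6 \right)} \right)}}{P{\left(-238 \right)}} = \frac{\left(-2\right) \left(6 \left(-7 - 6\right) \left(4 - 13\right)\right)^{2}}{\left(-188\right) \left(-238\right)^{2}} = \frac{\left(-2\right) \left(6 \left(-13\right) \left(4 - 13\right)\right)^{2}}{\left(-188\right) 56644} = \frac{\left(-2\right) \left(6 \left(-13\right) \left(-9\right)\right)^{2}}{-10649072} = - 2 \cdot 702^{2} \left(- \frac{1}{10649072}\right) = \left(-2\right) 492804 \left(- \frac{1}{10649072}\right) = \left(-985608\right) \left(- \frac{1}{10649072}\right) = \frac{123201}{1331134}$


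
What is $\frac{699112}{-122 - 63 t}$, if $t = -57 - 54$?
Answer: $\frac{699112}{6871} \approx 101.75$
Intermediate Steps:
$t = -111$
$\frac{699112}{-122 - 63 t} = \frac{699112}{-122 - -6993} = \frac{699112}{-122 + 6993} = \frac{699112}{6871}$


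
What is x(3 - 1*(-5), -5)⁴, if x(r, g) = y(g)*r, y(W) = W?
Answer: 2560000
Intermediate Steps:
x(r, g) = g*r
x(3 - 1*(-5), -5)⁴ = (-5*(3 - 1*(-5)))⁴ = (-5*(3 + 5))⁴ = (-5*8)⁴ = (-40)⁴ = 2560000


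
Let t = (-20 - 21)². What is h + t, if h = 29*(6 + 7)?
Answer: 2058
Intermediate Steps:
h = 377 (h = 29*13 = 377)
t = 1681 (t = (-41)² = 1681)
h + t = 377 + 1681 = 2058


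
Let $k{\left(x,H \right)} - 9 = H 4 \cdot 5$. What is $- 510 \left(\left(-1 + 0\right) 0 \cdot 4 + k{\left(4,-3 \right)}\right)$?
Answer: $26010$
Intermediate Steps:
$k{\left(x,H \right)} = 9 + 20 H$ ($k{\left(x,H \right)} = 9 + H 4 \cdot 5 = 9 + 4 H 5 = 9 + 20 H$)
$- 510 \left(\left(-1 + 0\right) 0 \cdot 4 + k{\left(4,-3 \right)}\right) = - 510 \left(\left(-1 + 0\right) 0 \cdot 4 + \left(9 + 20 \left(-3\right)\right)\right) = - 510 \left(\left(-1\right) 0 \cdot 4 + \left(9 - 60\right)\right) = - 510 \left(0 \cdot 4 - 51\right) = - 510 \left(0 - 51\right) = \left(-510\right) \left(-51\right) = 26010$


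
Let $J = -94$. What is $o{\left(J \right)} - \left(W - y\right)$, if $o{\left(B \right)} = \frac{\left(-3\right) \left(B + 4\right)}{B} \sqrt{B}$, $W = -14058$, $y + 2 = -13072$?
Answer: $984 - \frac{135 i \sqrt{94}}{47} \approx 984.0 - 27.848 i$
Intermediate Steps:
$y = -13074$ ($y = -2 - 13072 = -13074$)
$o{\left(B \right)} = \frac{-12 - 3 B}{\sqrt{B}}$ ($o{\left(B \right)} = \frac{\left(-3\right) \left(4 + B\right)}{B} \sqrt{B} = \frac{-12 - 3 B}{B} \sqrt{B} = \frac{-12 - 3 B}{\sqrt{B}}$)
$o{\left(J \right)} - \left(W - y\right) = \frac{3 \left(-4 - -94\right)}{i \sqrt{94}} - -984 = 3 \left(- \frac{i \sqrt{94}}{94}\right) \left(-4 + 94\right) + \left(-13074 + 14058\right) = 3 \left(- \frac{i \sqrt{94}}{94}\right) 90 + 984 = - \frac{135 i \sqrt{94}}{47} + 984 = 984 - \frac{135 i \sqrt{94}}{47}$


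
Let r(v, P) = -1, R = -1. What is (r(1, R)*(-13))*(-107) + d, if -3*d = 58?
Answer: -4231/3 ≈ -1410.3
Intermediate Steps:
d = -58/3 (d = -⅓*58 = -58/3 ≈ -19.333)
(r(1, R)*(-13))*(-107) + d = -1*(-13)*(-107) - 58/3 = 13*(-107) - 58/3 = -1391 - 58/3 = -4231/3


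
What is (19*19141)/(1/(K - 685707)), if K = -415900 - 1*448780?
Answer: -563843193773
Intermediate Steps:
K = -864680 (K = -415900 - 448780 = -864680)
(19*19141)/(1/(K - 685707)) = (19*19141)/(1/(-864680 - 685707)) = 363679/(1/(-1550387)) = 363679/(-1/1550387) = 363679*(-1550387) = -563843193773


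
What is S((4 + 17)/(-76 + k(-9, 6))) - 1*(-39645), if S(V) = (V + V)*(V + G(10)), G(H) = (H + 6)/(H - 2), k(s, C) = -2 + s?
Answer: 33340731/841 ≈ 39644.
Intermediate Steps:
G(H) = (6 + H)/(-2 + H)
S(V) = 2*V*(2 + V) (S(V) = (V + V)*(V + (6 + 10)/(-2 + 10)) = (2*V)*(V + 16/8) = (2*V)*(V + (⅛)*16) = (2*V)*(V + 2) = (2*V)*(2 + V) = 2*V*(2 + V))
S((4 + 17)/(-76 + k(-9, 6))) - 1*(-39645) = 2*((4 + 17)/(-76 + (-2 - 9)))*(2 + (4 + 17)/(-76 + (-2 - 9))) - 1*(-39645) = 2*(21/(-76 - 11))*(2 + 21/(-76 - 11)) + 39645 = 2*(21/(-87))*(2 + 21/(-87)) + 39645 = 2*(21*(-1/87))*(2 + 21*(-1/87)) + 39645 = 2*(-7/29)*(2 - 7/29) + 39645 = 2*(-7/29)*(51/29) + 39645 = -714/841 + 39645 = 33340731/841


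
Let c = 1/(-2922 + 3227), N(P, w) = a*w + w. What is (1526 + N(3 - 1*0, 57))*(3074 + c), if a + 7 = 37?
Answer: 3087421303/305 ≈ 1.0123e+7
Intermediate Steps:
a = 30 (a = -7 + 37 = 30)
N(P, w) = 31*w (N(P, w) = 30*w + w = 31*w)
c = 1/305 ≈ 0.0032787
(1526 + N(3 - 1*0, 57))*(3074 + c) = (1526 + 31*57)*(3074 + 1/305) = (1526 + 1767)*(937571/305) = 3293*(937571/305) = 3087421303/305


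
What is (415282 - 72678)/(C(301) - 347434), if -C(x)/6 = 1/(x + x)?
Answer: -103123804/104577637 ≈ -0.98610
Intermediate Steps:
C(x) = -3/x (C(x) = -6/(x + x) = -6*1/(2*x) = -3/x)
(415282 - 72678)/(C(301) - 347434) = (415282 - 72678)/(-3/301 - 347434) = 342604/(-3*1/301 - 347434) = 342604/(-3/301 - 347434) = 342604/(-104577637/301) = 342604*(-301/104577637) = -103123804/104577637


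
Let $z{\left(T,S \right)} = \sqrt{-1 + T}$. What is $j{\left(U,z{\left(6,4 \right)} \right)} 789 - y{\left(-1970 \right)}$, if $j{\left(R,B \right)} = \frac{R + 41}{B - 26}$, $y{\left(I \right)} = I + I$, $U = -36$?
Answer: $\frac{2541170}{671} - \frac{3945 \sqrt{5}}{671} \approx 3774.0$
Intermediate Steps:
$y{\left(I \right)} = 2 I$
$j{\left(R,B \right)} = \frac{41 + R}{-26 + B}$
$j{\left(U,z{\left(6,4 \right)} \right)} 789 - y{\left(-1970 \right)} = \frac{41 - 36}{-26 + \sqrt{-1 + 6}} \cdot 789 - 2 \left(-1970\right) = \frac{1}{-26 + \sqrt{5}} \cdot 5 \cdot 789 - -3940 = \frac{5}{-26 + \sqrt{5}} \cdot 789 + 3940 = \frac{3945}{-26 + \sqrt{5}} + 3940 = 3940 + \frac{3945}{-26 + \sqrt{5}}$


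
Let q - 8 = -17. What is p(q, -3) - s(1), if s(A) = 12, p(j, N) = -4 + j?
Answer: -25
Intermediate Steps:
q = -9 (q = 8 - 17 = -9)
p(q, -3) - s(1) = (-4 - 9) - 1*12 = -13 - 12 = -25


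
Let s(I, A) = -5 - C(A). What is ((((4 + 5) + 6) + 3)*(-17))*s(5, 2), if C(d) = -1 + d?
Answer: 1836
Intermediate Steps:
s(I, A) = -4 - A (s(I, A) = -5 - (-1 + A) = -5 + (1 - A) = -4 - A)
((((4 + 5) + 6) + 3)*(-17))*s(5, 2) = ((((4 + 5) + 6) + 3)*(-17))*(-4 - 1*2) = (((9 + 6) + 3)*(-17))*(-4 - 2) = ((15 + 3)*(-17))*(-6) = (18*(-17))*(-6) = -306*(-6) = 1836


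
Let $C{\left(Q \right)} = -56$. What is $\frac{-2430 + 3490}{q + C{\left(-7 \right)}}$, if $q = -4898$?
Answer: $- \frac{530}{2477} \approx -0.21397$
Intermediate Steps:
$\frac{-2430 + 3490}{q + C{\left(-7 \right)}} = \frac{-2430 + 3490}{-4898 - 56} = \frac{1060}{-4954} = 1060 \left(- \frac{1}{4954}\right) = - \frac{530}{2477}$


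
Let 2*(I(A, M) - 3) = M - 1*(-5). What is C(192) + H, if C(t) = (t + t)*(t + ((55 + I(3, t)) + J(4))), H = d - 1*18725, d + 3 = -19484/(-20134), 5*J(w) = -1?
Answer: 5789540142/50335 ≈ 1.1502e+5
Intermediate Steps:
J(w) = -⅕ (J(w) = (⅕)*(-1) = -⅕)
d = -20459/10067 (d = -3 - 19484/(-20134) = -3 - 19484*(-1/20134) = -3 + 9742/10067 = -20459/10067 ≈ -2.0323)
I(A, M) = 11/2 + M/2 (I(A, M) = 3 + (M - 1*(-5))/2 = 3 + (M + 5)/2 = 3 + (5 + M)/2 = 3 + (5/2 + M/2) = 11/2 + M/2)
H = -188525034/10067 (H = -20459/10067 - 1*18725 = -20459/10067 - 18725 = -188525034/10067 ≈ -18727.)
C(t) = 2*t*(603/10 + 3*t/2) (C(t) = (t + t)*(t + ((55 + (11/2 + t/2)) - ⅕)) = (2*t)*(t + ((121/2 + t/2) - ⅕)) = (2*t)*(t + (603/10 + t/2)) = (2*t)*(603/10 + 3*t/2) = 2*t*(603/10 + 3*t/2))
C(192) + H = (⅗)*192*(201 + 5*192) - 188525034/10067 = (⅗)*192*(201 + 960) - 188525034/10067 = (⅗)*192*1161 - 188525034/10067 = 668736/5 - 188525034/10067 = 5789540142/50335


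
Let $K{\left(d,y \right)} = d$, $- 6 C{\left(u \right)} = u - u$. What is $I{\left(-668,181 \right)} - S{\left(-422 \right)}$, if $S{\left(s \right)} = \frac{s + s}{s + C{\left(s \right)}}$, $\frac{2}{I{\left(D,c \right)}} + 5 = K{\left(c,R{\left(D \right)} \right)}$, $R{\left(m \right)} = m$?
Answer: $- \frac{175}{88} \approx -1.9886$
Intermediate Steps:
$C{\left(u \right)} = 0$ ($C{\left(u \right)} = - \frac{u - u}{6} = \left(- \frac{1}{6}\right) 0 = 0$)
$I{\left(D,c \right)} = \frac{2}{-5 + c}$
$S{\left(s \right)} = 2$ ($S{\left(s \right)} = \frac{s + s}{s + 0} = \frac{2 s}{s} = 2$)
$I{\left(-668,181 \right)} - S{\left(-422 \right)} = \frac{2}{-5 + 181} - 2 = \frac{2}{176} - 2 = 2 \cdot \frac{1}{176} - 2 = \frac{1}{88} - 2 = - \frac{175}{88}$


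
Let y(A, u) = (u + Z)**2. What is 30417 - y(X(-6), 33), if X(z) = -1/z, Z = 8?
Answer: 28736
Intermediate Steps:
y(A, u) = (8 + u)**2 (y(A, u) = (u + 8)**2 = (8 + u)**2)
30417 - y(X(-6), 33) = 30417 - (8 + 33)**2 = 30417 - 1*41**2 = 30417 - 1*1681 = 30417 - 1681 = 28736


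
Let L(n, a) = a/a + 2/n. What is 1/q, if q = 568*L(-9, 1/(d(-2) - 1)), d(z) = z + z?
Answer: 9/3976 ≈ 0.0022636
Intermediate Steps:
d(z) = 2*z
L(n, a) = 1 + 2/n
q = 3976/9 (q = 568*((2 - 9)/(-9)) = 568*(-1/9*(-7)) = 568*(7/9) = 3976/9 ≈ 441.78)
1/q = 1/(3976/9) = 9/3976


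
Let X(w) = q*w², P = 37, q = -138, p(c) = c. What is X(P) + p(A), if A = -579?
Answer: -189501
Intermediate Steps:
X(w) = -138*w²
X(P) + p(A) = -138*37² - 579 = -138*1369 - 579 = -188922 - 579 = -189501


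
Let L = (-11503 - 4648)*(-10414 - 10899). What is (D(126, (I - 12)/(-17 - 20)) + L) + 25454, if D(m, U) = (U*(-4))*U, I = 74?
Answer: 471280585197/1369 ≈ 3.4425e+8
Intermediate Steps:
L = 344226263 (L = -16151*(-21313) = 344226263)
D(m, U) = -4*U² (D(m, U) = (-4*U)*U = -4*U²)
(D(126, (I - 12)/(-17 - 20)) + L) + 25454 = (-4*(74 - 12)²/(-17 - 20)² + 344226263) + 25454 = (-4*(62/(-37))² + 344226263) + 25454 = (-4*(62*(-1/37))² + 344226263) + 25454 = (-4*(-62/37)² + 344226263) + 25454 = (-4*3844/1369 + 344226263) + 25454 = (-15376/1369 + 344226263) + 25454 = 471245738671/1369 + 25454 = 471280585197/1369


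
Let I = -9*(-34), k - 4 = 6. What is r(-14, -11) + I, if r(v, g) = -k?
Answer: 296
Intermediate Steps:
k = 10 (k = 4 + 6 = 10)
r(v, g) = -10 (r(v, g) = -1*10 = -10)
I = 306
r(-14, -11) + I = -10 + 306 = 296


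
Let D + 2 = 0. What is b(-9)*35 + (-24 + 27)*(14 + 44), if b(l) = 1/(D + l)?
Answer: 1879/11 ≈ 170.82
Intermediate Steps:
D = -2 (D = -2 + 0 = -2)
b(l) = 1/(-2 + l)
b(-9)*35 + (-24 + 27)*(14 + 44) = 35/(-2 - 9) + (-24 + 27)*(14 + 44) = 35/(-11) + 3*58 = -1/11*35 + 174 = -35/11 + 174 = 1879/11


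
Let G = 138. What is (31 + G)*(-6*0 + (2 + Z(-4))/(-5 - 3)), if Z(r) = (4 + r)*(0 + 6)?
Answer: -169/4 ≈ -42.250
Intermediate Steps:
Z(r) = 24 + 6*r (Z(r) = (4 + r)*6 = 24 + 6*r)
(31 + G)*(-6*0 + (2 + Z(-4))/(-5 - 3)) = (31 + 138)*(-6*0 + (2 + (24 + 6*(-4)))/(-5 - 3)) = 169*(0 + (2 + (24 - 24))/(-8)) = 169*(0 + (2 + 0)*(-1/8)) = 169*(0 + 2*(-1/8)) = 169*(0 - 1/4) = 169*(-1/4) = -169/4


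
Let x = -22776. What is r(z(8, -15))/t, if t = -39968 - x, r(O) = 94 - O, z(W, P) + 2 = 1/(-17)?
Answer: -1633/292264 ≈ -0.0055874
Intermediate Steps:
z(W, P) = -35/17 (z(W, P) = -2 + 1/(-17) = -2 - 1/17 = -35/17)
t = -17192 (t = -39968 - 1*(-22776) = -39968 + 22776 = -17192)
r(z(8, -15))/t = (94 - 1*(-35/17))/(-17192) = (94 + 35/17)*(-1/17192) = (1633/17)*(-1/17192) = -1633/292264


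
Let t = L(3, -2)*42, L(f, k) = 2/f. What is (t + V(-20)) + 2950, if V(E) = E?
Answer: 2958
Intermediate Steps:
t = 28 (t = (2/3)*42 = 28)
(t + V(-20)) + 2950 = (28 - 20) + 2950 = 8 + 2950 = 2958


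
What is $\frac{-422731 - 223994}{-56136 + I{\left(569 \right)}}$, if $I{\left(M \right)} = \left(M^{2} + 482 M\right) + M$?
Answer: $- \frac{646725}{542452} \approx -1.1922$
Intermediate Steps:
$I{\left(M \right)} = M^{2} + 483 M$
$\frac{-422731 - 223994}{-56136 + I{\left(569 \right)}} = \frac{-422731 - 223994}{-56136 + 569 \left(483 + 569\right)} = - \frac{646725}{-56136 + 569 \cdot 1052} = - \frac{646725}{-56136 + 598588} = - \frac{646725}{542452}$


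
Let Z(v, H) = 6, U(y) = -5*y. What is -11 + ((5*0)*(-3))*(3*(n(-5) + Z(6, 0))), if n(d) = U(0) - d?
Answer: -11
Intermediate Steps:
n(d) = -d (n(d) = -5*0 - d = 0 - d = -d)
-11 + ((5*0)*(-3))*(3*(n(-5) + Z(6, 0))) = -11 + ((5*0)*(-3))*(3*(-1*(-5) + 6)) = -11 + (0*(-3))*(3*(5 + 6)) = -11 + 0*(3*11) = -11 + 0*33 = -11 + 0 = -11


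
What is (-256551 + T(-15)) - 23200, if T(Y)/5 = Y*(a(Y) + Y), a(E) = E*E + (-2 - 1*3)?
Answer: -295126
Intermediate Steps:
a(E) = -5 + E² (a(E) = E² + (-2 - 3) = E² - 5 = -5 + E²)
T(Y) = 5*Y*(-5 + Y + Y²) (T(Y) = 5*(Y*((-5 + Y²) + Y)) = 5*(Y*(-5 + Y + Y²)) = 5*Y*(-5 + Y + Y²))
(-256551 + T(-15)) - 23200 = (-256551 + 5*(-15)*(-5 - 15 + (-15)²)) - 23200 = (-256551 + 5*(-15)*(-5 - 15 + 225)) - 23200 = (-256551 + 5*(-15)*205) - 23200 = (-256551 - 15375) - 23200 = -271926 - 23200 = -295126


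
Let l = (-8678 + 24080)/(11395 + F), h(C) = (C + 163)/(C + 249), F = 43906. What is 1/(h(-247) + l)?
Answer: -3253/135720 ≈ -0.023968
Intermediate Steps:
h(C) = (163 + C)/(249 + C)
l = 906/3253 (l = (-8678 + 24080)/(11395 + 43906) = 15402/55301 = 15402*(1/55301) = 906/3253 ≈ 0.27851)
1/(h(-247) + l) = 1/((163 - 247)/(249 - 247) + 906/3253) = 1/(-84/2 + 906/3253) = 1/((½)*(-84) + 906/3253) = 1/(-42 + 906/3253) = 1/(-135720/3253) = -3253/135720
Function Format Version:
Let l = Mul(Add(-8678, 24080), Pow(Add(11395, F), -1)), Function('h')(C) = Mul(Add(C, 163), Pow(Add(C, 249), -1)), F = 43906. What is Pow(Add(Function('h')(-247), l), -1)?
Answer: Rational(-3253, 135720) ≈ -0.023968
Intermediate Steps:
Function('h')(C) = Mul(Pow(Add(249, C), -1), Add(163, C)) (Function('h')(C) = Mul(Add(163, C), Pow(Add(249, C), -1)) = Mul(Pow(Add(249, C), -1), Add(163, C)))
l = Rational(906, 3253) (l = Mul(Add(-8678, 24080), Pow(Add(11395, 43906), -1)) = Mul(15402, Pow(55301, -1)) = Mul(15402, Rational(1, 55301)) = Rational(906, 3253) ≈ 0.27851)
Pow(Add(Function('h')(-247), l), -1) = Pow(Add(Mul(Pow(Add(249, -247), -1), Add(163, -247)), Rational(906, 3253)), -1) = Pow(Add(Mul(Pow(2, -1), -84), Rational(906, 3253)), -1) = Pow(Add(Mul(Rational(1, 2), -84), Rational(906, 3253)), -1) = Pow(Add(-42, Rational(906, 3253)), -1) = Pow(Rational(-135720, 3253), -1) = Rational(-3253, 135720)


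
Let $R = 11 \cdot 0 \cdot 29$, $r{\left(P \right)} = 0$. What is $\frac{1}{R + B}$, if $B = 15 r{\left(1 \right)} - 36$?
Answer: $- \frac{1}{36} \approx -0.027778$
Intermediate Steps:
$R = 0$ ($R = 0 \cdot 29 = 0$)
$B = -36$ ($B = 15 \cdot 0 - 36 = 0 - 36 = -36$)
$\frac{1}{R + B} = \frac{1}{0 - 36} = \frac{1}{-36} = - \frac{1}{36}$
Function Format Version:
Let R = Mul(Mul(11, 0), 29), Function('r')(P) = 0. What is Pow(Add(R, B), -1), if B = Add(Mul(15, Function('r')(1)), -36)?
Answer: Rational(-1, 36) ≈ -0.027778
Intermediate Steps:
R = 0 (R = Mul(0, 29) = 0)
B = -36 (B = Add(Mul(15, 0), -36) = Add(0, -36) = -36)
Pow(Add(R, B), -1) = Pow(Add(0, -36), -1) = Pow(-36, -1) = Rational(-1, 36)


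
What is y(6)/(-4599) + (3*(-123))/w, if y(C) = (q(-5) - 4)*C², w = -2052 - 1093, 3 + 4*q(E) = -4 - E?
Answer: 245169/1607095 ≈ 0.15255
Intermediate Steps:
q(E) = -7/4 - E/4 (q(E) = -¾ + (-4 - E)/4 = -¾ + (-1 - E/4) = -7/4 - E/4)
w = -3145
y(C) = -9*C²/2 (y(C) = ((-7/4 - ¼*(-5)) - 4)*C² = ((-7/4 + 5/4) - 4)*C² = (-½ - 4)*C² = -9*C²/2)
y(6)/(-4599) + (3*(-123))/w = -9/2*6²/(-4599) + (3*(-123))/(-3145) = -9/2*36*(-1/4599) - 369*(-1/3145) = -162*(-1/4599) + 369/3145 = 18/511 + 369/3145 = 245169/1607095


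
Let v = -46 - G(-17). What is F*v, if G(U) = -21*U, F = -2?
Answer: 806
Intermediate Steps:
v = -403 (v = -46 - (-21)*(-17) = -46 - 1*357 = -46 - 357 = -403)
F*v = -2*(-403) = 806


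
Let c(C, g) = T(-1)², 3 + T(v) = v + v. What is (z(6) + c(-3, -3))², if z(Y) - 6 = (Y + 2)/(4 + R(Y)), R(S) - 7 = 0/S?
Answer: 121801/121 ≈ 1006.6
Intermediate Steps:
R(S) = 7 (R(S) = 7 + 0/S = 7 + 0 = 7)
T(v) = -3 + 2*v (T(v) = -3 + (v + v) = -3 + 2*v)
c(C, g) = 25 (c(C, g) = (-3 + 2*(-1))² = (-3 - 2)² = (-5)² = 25)
z(Y) = 68/11 + Y/11 (z(Y) = 6 + (Y + 2)/(4 + 7) = 6 + (2 + Y)/11 = 6 + (2 + Y)*(1/11) = 6 + (2/11 + Y/11) = 68/11 + Y/11)
(z(6) + c(-3, -3))² = ((68/11 + (1/11)*6) + 25)² = ((68/11 + 6/11) + 25)² = (74/11 + 25)² = (349/11)² = 121801/121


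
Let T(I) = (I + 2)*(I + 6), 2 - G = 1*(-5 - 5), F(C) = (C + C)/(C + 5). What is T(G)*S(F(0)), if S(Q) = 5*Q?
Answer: 0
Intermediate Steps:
F(C) = 2*C/(5 + C) (F(C) = (2*C)/(5 + C) = 2*C/(5 + C))
G = 12 (G = 2 - (-5 - 5) = 2 - (-10) = 2 - 1*(-10) = 2 + 10 = 12)
T(I) = (2 + I)*(6 + I)
T(G)*S(F(0)) = (12 + 12² + 8*12)*(5*(2*0/(5 + 0))) = (12 + 144 + 96)*(5*(2*0/5)) = 252*(5*(2*0*(⅕))) = 252*(5*0) = 252*0 = 0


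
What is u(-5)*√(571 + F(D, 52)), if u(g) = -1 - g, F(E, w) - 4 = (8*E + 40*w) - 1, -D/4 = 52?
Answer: 12*√110 ≈ 125.86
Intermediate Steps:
D = -208 (D = -4*52 = -208)
F(E, w) = 3 + 8*E + 40*w (F(E, w) = 4 + ((8*E + 40*w) - 1) = 4 + (-1 + 8*E + 40*w) = 3 + 8*E + 40*w)
u(-5)*√(571 + F(D, 52)) = (-1 - 1*(-5))*√(571 + (3 + 8*(-208) + 40*52)) = (-1 + 5)*√(571 + (3 - 1664 + 2080)) = 4*√(571 + 419) = 4*√990 = 4*(3*√110) = 12*√110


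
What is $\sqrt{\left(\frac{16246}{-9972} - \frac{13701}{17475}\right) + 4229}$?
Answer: $\frac{\sqrt{15845417346503066}}{1936230} \approx 65.012$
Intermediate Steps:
$\sqrt{\left(\frac{16246}{-9972} - \frac{13701}{17475}\right) + 4229} = \sqrt{\left(16246 \left(- \frac{1}{9972}\right) - \frac{4567}{5825}\right) + 4229} = \sqrt{\left(- \frac{8123}{4986} - \frac{4567}{5825}\right) + 4229} = \sqrt{- \frac{70087537}{29043450} + 4229} = \sqrt{\frac{122754662513}{29043450}} = \frac{\sqrt{15845417346503066}}{1936230}$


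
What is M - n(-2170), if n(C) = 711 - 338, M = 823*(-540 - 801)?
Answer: -1104016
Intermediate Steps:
M = -1103643 (M = 823*(-1341) = -1103643)
n(C) = 373
M - n(-2170) = -1103643 - 1*373 = -1103643 - 373 = -1104016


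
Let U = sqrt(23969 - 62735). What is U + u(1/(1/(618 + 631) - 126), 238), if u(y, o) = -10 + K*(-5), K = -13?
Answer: 55 + I*sqrt(38766) ≈ 55.0 + 196.89*I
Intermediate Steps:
u(y, o) = 55 (u(y, o) = -10 - 13*(-5) = -10 + 65 = 55)
U = I*sqrt(38766) (U = sqrt(-38766) = I*sqrt(38766) ≈ 196.89*I)
U + u(1/(1/(618 + 631) - 126), 238) = I*sqrt(38766) + 55 = 55 + I*sqrt(38766)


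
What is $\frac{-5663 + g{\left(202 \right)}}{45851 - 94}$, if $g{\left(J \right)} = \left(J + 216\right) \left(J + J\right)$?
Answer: $\frac{163209}{45757} \approx 3.5669$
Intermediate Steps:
$g{\left(J \right)} = 2 J \left(216 + J\right)$ ($g{\left(J \right)} = \left(216 + J\right) 2 J = 2 J \left(216 + J\right)$)
$\frac{-5663 + g{\left(202 \right)}}{45851 - 94} = \frac{-5663 + 2 \cdot 202 \left(216 + 202\right)}{45851 - 94} = \frac{-5663 + 2 \cdot 202 \cdot 418}{45757} = \left(-5663 + 168872\right) \frac{1}{45757} = 163209 \cdot \frac{1}{45757} = \frac{163209}{45757}$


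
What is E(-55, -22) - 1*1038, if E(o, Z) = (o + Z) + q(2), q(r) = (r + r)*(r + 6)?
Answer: -1083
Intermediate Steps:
q(r) = 2*r*(6 + r) (q(r) = (2*r)*(6 + r) = 2*r*(6 + r))
E(o, Z) = 32 + Z + o (E(o, Z) = (o + Z) + 2*2*(6 + 2) = (Z + o) + 2*2*8 = (Z + o) + 32 = 32 + Z + o)
E(-55, -22) - 1*1038 = (32 - 22 - 55) - 1*1038 = -45 - 1038 = -1083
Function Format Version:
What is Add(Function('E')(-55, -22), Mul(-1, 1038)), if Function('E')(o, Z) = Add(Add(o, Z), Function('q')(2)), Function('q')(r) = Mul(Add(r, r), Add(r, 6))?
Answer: -1083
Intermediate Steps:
Function('q')(r) = Mul(2, r, Add(6, r)) (Function('q')(r) = Mul(Mul(2, r), Add(6, r)) = Mul(2, r, Add(6, r)))
Function('E')(o, Z) = Add(32, Z, o) (Function('E')(o, Z) = Add(Add(o, Z), Mul(2, 2, Add(6, 2))) = Add(Add(Z, o), Mul(2, 2, 8)) = Add(Add(Z, o), 32) = Add(32, Z, o))
Add(Function('E')(-55, -22), Mul(-1, 1038)) = Add(Add(32, -22, -55), Mul(-1, 1038)) = Add(-45, -1038) = -1083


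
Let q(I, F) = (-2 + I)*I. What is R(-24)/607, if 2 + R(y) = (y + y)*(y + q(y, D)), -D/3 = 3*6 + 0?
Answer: -28802/607 ≈ -47.450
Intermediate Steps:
D = -54 (D = -3*(3*6 + 0) = -3*(18 + 0) = -3*18 = -54)
q(I, F) = I*(-2 + I)
R(y) = -2 + 2*y*(y + y*(-2 + y)) (R(y) = -2 + (y + y)*(y + y*(-2 + y)) = -2 + (2*y)*(y + y*(-2 + y)) = -2 + 2*y*(y + y*(-2 + y)))
R(-24)/607 = (-2 - 2*(-24)² + 2*(-24)³)/607 = (-2 - 2*576 + 2*(-13824))*(1/607) = (-2 - 1152 - 27648)*(1/607) = -28802*1/607 = -28802/607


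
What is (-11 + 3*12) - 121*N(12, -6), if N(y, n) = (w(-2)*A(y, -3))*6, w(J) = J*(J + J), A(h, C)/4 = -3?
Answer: 69721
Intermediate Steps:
A(h, C) = -12 (A(h, C) = 4*(-3) = -12)
w(J) = 2*J² (w(J) = J*(2*J) = 2*J²)
N(y, n) = -576 (N(y, n) = ((2*(-2)²)*(-12))*6 = ((2*4)*(-12))*6 = (8*(-12))*6 = -96*6 = -576)
(-11 + 3*12) - 121*N(12, -6) = (-11 + 3*12) - 121*(-576) = (-11 + 36) + 69696 = 25 + 69696 = 69721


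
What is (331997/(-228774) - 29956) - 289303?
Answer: -73038490463/228774 ≈ -3.1926e+5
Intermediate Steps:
(331997/(-228774) - 29956) - 289303 = (331997*(-1/228774) - 29956) - 289303 = (-331997/228774 - 29956) - 289303 = -6853485941/228774 - 289303 = -73038490463/228774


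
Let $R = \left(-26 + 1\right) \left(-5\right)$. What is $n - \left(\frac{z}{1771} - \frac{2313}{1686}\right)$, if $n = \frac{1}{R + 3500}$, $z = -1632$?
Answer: $\frac{8275510927}{3607969750} \approx 2.2937$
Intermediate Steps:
$R = 125$ ($R = \left(-25\right) \left(-5\right) = 125$)
$n = \frac{1}{3625}$ ($n = \frac{1}{125 + 3500} = \frac{1}{3625} \approx 0.00027586$)
$n - \left(\frac{z}{1771} - \frac{2313}{1686}\right) = \frac{1}{3625} - \left(- \frac{1632}{1771} - \frac{2313}{1686}\right) = \frac{1}{3625} - \left(\left(-1632\right) \frac{1}{1771} - \frac{771}{562}\right) = \frac{1}{3625} - \left(- \frac{1632}{1771} - \frac{771}{562}\right) = \frac{1}{3625} - - \frac{2282625}{995302} = \frac{1}{3625} + \frac{2282625}{995302} = \frac{8275510927}{3607969750}$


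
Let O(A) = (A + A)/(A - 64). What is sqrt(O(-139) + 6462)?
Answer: 8*sqrt(4161703)/203 ≈ 80.395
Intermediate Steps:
O(A) = 2*A/(-64 + A) (O(A) = (2*A)/(-64 + A) = 2*A/(-64 + A))
sqrt(O(-139) + 6462) = sqrt(2*(-139)/(-64 - 139) + 6462) = sqrt(2*(-139)/(-203) + 6462) = sqrt(2*(-139)*(-1/203) + 6462) = sqrt(278/203 + 6462) = sqrt(1312064/203) = 8*sqrt(4161703)/203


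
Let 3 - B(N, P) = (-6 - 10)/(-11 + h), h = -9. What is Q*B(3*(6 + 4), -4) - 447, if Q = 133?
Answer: -772/5 ≈ -154.40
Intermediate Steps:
B(N, P) = 11/5 (B(N, P) = 3 - (-6 - 10)/(-11 - 9) = 3 - (-16)/(-20) = 3 - (-16)*(-1)/20 = 3 - 1*4/5 = 3 - 4/5 = 11/5)
Q*B(3*(6 + 4), -4) - 447 = 133*(11/5) - 447 = 1463/5 - 447 = -772/5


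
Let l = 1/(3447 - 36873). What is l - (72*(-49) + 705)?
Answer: 94361597/33426 ≈ 2823.0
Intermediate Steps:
l = -1/33426 (l = 1/(-33426) = -1/33426 ≈ -2.9917e-5)
l - (72*(-49) + 705) = -1/33426 - (72*(-49) + 705) = -1/33426 - (-3528 + 705) = -1/33426 - 1*(-2823) = -1/33426 + 2823 = 94361597/33426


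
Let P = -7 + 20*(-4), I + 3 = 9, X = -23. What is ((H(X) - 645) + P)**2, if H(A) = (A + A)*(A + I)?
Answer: 2500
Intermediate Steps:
I = 6 (I = -3 + 9 = 6)
P = -87 (P = -7 - 80 = -87)
H(A) = 2*A*(6 + A) (H(A) = (A + A)*(A + 6) = (2*A)*(6 + A) = 2*A*(6 + A))
((H(X) - 645) + P)**2 = ((2*(-23)*(6 - 23) - 645) - 87)**2 = ((2*(-23)*(-17) - 645) - 87)**2 = ((782 - 645) - 87)**2 = (137 - 87)**2 = 50**2 = 2500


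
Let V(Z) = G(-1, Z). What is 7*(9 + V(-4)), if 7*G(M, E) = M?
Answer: 62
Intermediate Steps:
G(M, E) = M/7
V(Z) = -⅐ (V(Z) = (⅐)*(-1) = -⅐)
7*(9 + V(-4)) = 7*(9 - ⅐) = 7*(62/7) = 62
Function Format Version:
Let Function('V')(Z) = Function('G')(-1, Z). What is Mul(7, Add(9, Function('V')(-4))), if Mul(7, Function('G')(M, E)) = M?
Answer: 62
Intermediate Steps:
Function('G')(M, E) = Mul(Rational(1, 7), M)
Function('V')(Z) = Rational(-1, 7) (Function('V')(Z) = Mul(Rational(1, 7), -1) = Rational(-1, 7))
Mul(7, Add(9, Function('V')(-4))) = Mul(7, Add(9, Rational(-1, 7))) = Mul(7, Rational(62, 7)) = 62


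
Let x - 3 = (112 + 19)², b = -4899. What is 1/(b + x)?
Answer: 1/12265 ≈ 8.1533e-5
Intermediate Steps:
x = 17164 (x = 3 + (112 + 19)² = 3 + 131² = 3 + 17161 = 17164)
1/(b + x) = 1/(-4899 + 17164) = 1/12265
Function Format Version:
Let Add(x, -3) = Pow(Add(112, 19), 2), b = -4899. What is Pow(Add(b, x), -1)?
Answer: Rational(1, 12265) ≈ 8.1533e-5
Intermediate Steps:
x = 17164 (x = Add(3, Pow(Add(112, 19), 2)) = Add(3, Pow(131, 2)) = Add(3, 17161) = 17164)
Pow(Add(b, x), -1) = Pow(Add(-4899, 17164), -1) = Pow(12265, -1) = Rational(1, 12265)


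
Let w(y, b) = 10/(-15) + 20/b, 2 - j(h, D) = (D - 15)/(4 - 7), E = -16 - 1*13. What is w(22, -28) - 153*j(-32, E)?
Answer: 40669/21 ≈ 1936.6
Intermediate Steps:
E = -29 (E = -16 - 13 = -29)
j(h, D) = -3 + D/3 (j(h, D) = 2 - (D - 15)/(4 - 7) = 2 - (-15 + D)/(-3) = 2 - (-15 + D)*(-1)/3 = 2 - (5 - D/3) = 2 + (-5 + D/3) = -3 + D/3)
w(y, b) = -⅔ + 20/b (w(y, b) = 10*(-1/15) + 20/b = -⅔ + 20/b)
w(22, -28) - 153*j(-32, E) = (-⅔ + 20/(-28)) - 153*(-3 + (⅓)*(-29)) = (-⅔ + 20*(-1/28)) - 153*(-3 - 29/3) = (-⅔ - 5/7) - 153*(-38/3) = -29/21 + 1938 = 40669/21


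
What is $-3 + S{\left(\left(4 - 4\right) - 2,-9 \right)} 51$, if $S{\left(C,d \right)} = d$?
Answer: $-462$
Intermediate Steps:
$-3 + S{\left(\left(4 - 4\right) - 2,-9 \right)} 51 = -3 - 459 = -462$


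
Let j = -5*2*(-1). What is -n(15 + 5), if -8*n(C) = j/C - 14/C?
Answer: -1/40 ≈ -0.025000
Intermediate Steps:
j = 10 (j = -10*(-1) = 10)
n(C) = 1/(2*C) (n(C) = -(10/C - 14/C)/8 = -(-1)/(2*C) = 1/(2*C))
-n(15 + 5) = -1/(2*(15 + 5)) = -1/(2*20) = -1*1/40 = -1/40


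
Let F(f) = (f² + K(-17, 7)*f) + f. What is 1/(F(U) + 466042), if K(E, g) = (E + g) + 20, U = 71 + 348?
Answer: 1/646212 ≈ 1.5475e-6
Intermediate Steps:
U = 419
K(E, g) = 20 + E + g
F(f) = f² + 11*f (F(f) = (f² + (20 - 17 + 7)*f) + f = (f² + 10*f) + f = f² + 11*f)
1/(F(U) + 466042) = 1/(419*(11 + 419) + 466042) = 1/(419*430 + 466042) = 1/(180170 + 466042) = 1/646212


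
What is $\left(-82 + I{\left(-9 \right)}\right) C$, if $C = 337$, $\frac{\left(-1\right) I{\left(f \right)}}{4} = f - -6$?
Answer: $-23590$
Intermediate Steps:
$I{\left(f \right)} = -24 - 4 f$ ($I{\left(f \right)} = - 4 \left(f - -6\right) = - 4 \left(f + 6\right) = - 4 \left(6 + f\right) = -24 - 4 f$)
$\left(-82 + I{\left(-9 \right)}\right) C = \left(-82 - -12\right) 337 = \left(-82 + \left(-24 + 36\right)\right) 337 = \left(-82 + 12\right) 337 = \left(-70\right) 337 = -23590$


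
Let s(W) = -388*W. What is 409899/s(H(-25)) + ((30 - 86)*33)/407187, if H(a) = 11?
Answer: -5057982769/52662852 ≈ -96.045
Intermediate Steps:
409899/s(H(-25)) + ((30 - 86)*33)/407187 = 409899/((-388*11)) + ((30 - 86)*33)/407187 = 409899/(-4268) - 56*33*(1/407187) = 409899*(-1/4268) - 1848*1/407187 = -409899/4268 - 56/12339 = -5057982769/52662852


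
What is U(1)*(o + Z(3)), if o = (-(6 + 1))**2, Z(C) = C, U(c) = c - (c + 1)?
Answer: -52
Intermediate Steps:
U(c) = -1 (U(c) = c - (1 + c) = c + (-1 - c) = -1)
o = 49 (o = (-1*7)**2 = (-7)**2 = 49)
U(1)*(o + Z(3)) = -(49 + 3) = -1*52 = -52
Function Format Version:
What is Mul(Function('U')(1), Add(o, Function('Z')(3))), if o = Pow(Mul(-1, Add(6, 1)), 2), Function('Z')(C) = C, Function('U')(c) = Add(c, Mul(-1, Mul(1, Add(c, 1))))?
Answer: -52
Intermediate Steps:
Function('U')(c) = -1 (Function('U')(c) = Add(c, Mul(-1, Mul(1, Add(1, c)))) = Add(c, Mul(-1, Add(1, c))) = Add(c, Add(-1, Mul(-1, c))) = -1)
o = 49 (o = Pow(Mul(-1, 7), 2) = Pow(-7, 2) = 49)
Mul(Function('U')(1), Add(o, Function('Z')(3))) = Mul(-1, Add(49, 3)) = Mul(-1, 52) = -52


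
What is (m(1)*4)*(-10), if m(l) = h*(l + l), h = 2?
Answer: -160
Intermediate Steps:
m(l) = 4*l (m(l) = 2*(l + l) = 2*(2*l) = 4*l)
(m(1)*4)*(-10) = ((4*1)*4)*(-10) = (4*4)*(-10) = 16*(-10) = -160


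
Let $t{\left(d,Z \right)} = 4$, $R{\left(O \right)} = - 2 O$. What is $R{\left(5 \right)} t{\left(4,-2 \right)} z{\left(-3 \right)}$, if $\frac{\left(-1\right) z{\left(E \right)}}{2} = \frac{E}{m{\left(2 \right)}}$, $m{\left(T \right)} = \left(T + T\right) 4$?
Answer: $-15$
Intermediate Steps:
$m{\left(T \right)} = 8 T$ ($m{\left(T \right)} = 2 T 4 = 8 T$)
$z{\left(E \right)} = - \frac{E}{8}$ ($z{\left(E \right)} = - 2 \frac{E}{8 \cdot 2} = - 2 \frac{E}{16} = - \frac{E}{8}$)
$R{\left(5 \right)} t{\left(4,-2 \right)} z{\left(-3 \right)} = \left(-2\right) 5 \cdot 4 \left(\left(- \frac{1}{8}\right) \left(-3\right)\right) = \left(-10\right) 4 \cdot \frac{3}{8} = \left(-40\right) \frac{3}{8} = -15$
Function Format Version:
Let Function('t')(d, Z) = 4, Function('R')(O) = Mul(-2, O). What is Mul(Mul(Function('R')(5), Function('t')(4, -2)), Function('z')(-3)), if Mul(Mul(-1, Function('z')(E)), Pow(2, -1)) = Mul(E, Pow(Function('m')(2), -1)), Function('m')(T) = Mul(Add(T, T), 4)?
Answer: -15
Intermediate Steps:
Function('m')(T) = Mul(8, T) (Function('m')(T) = Mul(Mul(2, T), 4) = Mul(8, T))
Function('z')(E) = Mul(Rational(-1, 8), E) (Function('z')(E) = Mul(-2, Mul(E, Pow(Mul(8, 2), -1))) = Mul(-2, Mul(E, Pow(16, -1))) = Mul(-2, Mul(E, Rational(1, 16))) = Mul(-2, Mul(Rational(1, 16), E)) = Mul(Rational(-1, 8), E))
Mul(Mul(Function('R')(5), Function('t')(4, -2)), Function('z')(-3)) = Mul(Mul(Mul(-2, 5), 4), Mul(Rational(-1, 8), -3)) = Mul(Mul(-10, 4), Rational(3, 8)) = Mul(-40, Rational(3, 8)) = -15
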